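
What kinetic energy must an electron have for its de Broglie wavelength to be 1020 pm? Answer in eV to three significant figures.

p = h/λ = 6.626 × 10⁻³⁴ / 1.020 × 10⁻⁹ = 6.496 × 10⁻²⁵ kg·m/s.
KE = p²/(2m) = (6.496 × 10⁻²⁵)² / (2 × 9.109 × 10⁻³¹) = 2.316 × 10⁻¹⁹ J = 1.45 eV.

KE = 1.45 eV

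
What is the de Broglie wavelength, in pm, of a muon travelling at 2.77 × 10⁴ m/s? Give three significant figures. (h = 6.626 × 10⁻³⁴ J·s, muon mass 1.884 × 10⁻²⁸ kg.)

p = mv = 1.884 × 10⁻²⁸ × 2.77 × 10⁴ = 5.219 × 10⁻²⁴ kg·m/s.
λ = h/p = 6.626 × 10⁻³⁴ / 5.219 × 10⁻²⁴ = 1.27 × 10⁻¹⁰ m = 127 pm.

λ = 127 pm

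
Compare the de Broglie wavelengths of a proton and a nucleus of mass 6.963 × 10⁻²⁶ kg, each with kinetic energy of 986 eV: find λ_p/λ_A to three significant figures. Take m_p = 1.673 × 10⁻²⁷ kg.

At fixed KE, p = √(2mKE) so λ = h/p ∝ 1/√m.
λ_p/λ_A = √(m_A/m_p) = √(6.963 × 10⁻²⁶/1.673 × 10⁻²⁷) = √(41.62) = 6.45.

λ_p/λ_A = 6.45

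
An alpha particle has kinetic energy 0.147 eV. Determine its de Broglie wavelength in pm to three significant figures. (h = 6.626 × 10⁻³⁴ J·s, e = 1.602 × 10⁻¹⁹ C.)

λ = 37.5 pm

KE = 0.147 eV = 2.355 × 10⁻²⁰ J.
p = √(2mKE) = √(2 × 6.645 × 10⁻²⁷ × 2.355 × 10⁻²⁰) = 1.769 × 10⁻²³ kg·m/s.
λ = h/p = 6.626 × 10⁻³⁴ / 1.769 × 10⁻²³ = 3.75 × 10⁻¹¹ m = 37.5 pm.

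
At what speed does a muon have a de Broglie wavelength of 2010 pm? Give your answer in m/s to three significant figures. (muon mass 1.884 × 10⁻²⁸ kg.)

p = h/λ = 6.626 × 10⁻³⁴ / 2.010 × 10⁻⁹ = 3.297 × 10⁻²⁵ kg·m/s.
v = p/m = 3.297 × 10⁻²⁵ / 1.884 × 10⁻²⁸ = 1.75 × 10³ m/s = 1750 m/s.

v = 1750 m/s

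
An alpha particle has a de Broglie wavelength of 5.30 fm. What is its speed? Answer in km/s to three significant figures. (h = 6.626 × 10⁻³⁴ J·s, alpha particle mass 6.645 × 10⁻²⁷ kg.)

p = h/λ = 6.626 × 10⁻³⁴ / 5.300 × 10⁻¹⁵ = 1.250 × 10⁻¹⁹ kg·m/s.
v = p/m = 1.250 × 10⁻¹⁹ / 6.645 × 10⁻²⁷ = 1.88 × 10⁷ m/s = 1.88 × 10⁴ km/s.

v = 1.88 × 10⁴ km/s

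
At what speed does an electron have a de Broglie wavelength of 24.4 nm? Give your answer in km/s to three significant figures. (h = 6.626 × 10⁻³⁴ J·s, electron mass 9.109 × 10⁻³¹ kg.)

v = 29.8 km/s

p = h/λ = 6.626 × 10⁻³⁴ / 2.440 × 10⁻⁸ = 2.716 × 10⁻²⁶ kg·m/s.
v = p/m = 2.716 × 10⁻²⁶ / 9.109 × 10⁻³¹ = 2.98 × 10⁴ m/s = 29.8 km/s.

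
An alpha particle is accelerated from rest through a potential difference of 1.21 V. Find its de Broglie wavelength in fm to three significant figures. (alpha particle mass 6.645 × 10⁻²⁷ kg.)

λ = 9230 fm

KE = 2eV = 2 × 1.602 × 10⁻¹⁹ × 1.210 = 3.877 × 10⁻¹⁹ J.
p = √(2mKE) = √(2 × 6.645 × 10⁻²⁷ × 3.877 × 10⁻¹⁹) = 7.178 × 10⁻²³ kg·m/s.
λ = h/p = 6.626 × 10⁻³⁴ / 7.178 × 10⁻²³ = 9.23 × 10⁻¹² m = 9230 fm.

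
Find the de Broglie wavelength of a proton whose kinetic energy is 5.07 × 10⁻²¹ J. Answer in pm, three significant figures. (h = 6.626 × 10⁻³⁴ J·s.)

λ = 161 pm

p = √(2mKE) = √(2 × 1.673 × 10⁻²⁷ × 5.070 × 10⁻²¹) = 4.119 × 10⁻²⁴ kg·m/s.
λ = h/p = 6.626 × 10⁻³⁴ / 4.119 × 10⁻²⁴ = 1.61 × 10⁻¹⁰ m = 161 pm.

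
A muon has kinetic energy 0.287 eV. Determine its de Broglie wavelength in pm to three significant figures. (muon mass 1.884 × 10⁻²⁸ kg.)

KE = 0.287 eV = 4.598 × 10⁻²⁰ J.
p = √(2mKE) = √(2 × 1.884 × 10⁻²⁸ × 4.598 × 10⁻²⁰) = 4.162 × 10⁻²⁴ kg·m/s.
λ = h/p = 6.626 × 10⁻³⁴ / 4.162 × 10⁻²⁴ = 1.59 × 10⁻¹⁰ m = 159 pm.

λ = 159 pm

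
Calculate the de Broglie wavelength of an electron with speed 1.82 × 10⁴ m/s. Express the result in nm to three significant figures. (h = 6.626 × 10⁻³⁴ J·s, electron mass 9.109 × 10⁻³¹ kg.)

p = mv = 9.109 × 10⁻³¹ × 1.82 × 10⁴ = 1.658 × 10⁻²⁶ kg·m/s.
λ = h/p = 6.626 × 10⁻³⁴ / 1.658 × 10⁻²⁶ = 4.00 × 10⁻⁸ m = 40.0 nm.

λ = 40.0 nm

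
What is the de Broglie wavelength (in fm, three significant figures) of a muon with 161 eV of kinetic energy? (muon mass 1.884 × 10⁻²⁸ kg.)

KE = 161 eV = 2.579 × 10⁻¹⁷ J.
p = √(2mKE) = √(2 × 1.884 × 10⁻²⁸ × 2.579 × 10⁻¹⁷) = 9.858 × 10⁻²³ kg·m/s.
λ = h/p = 6.626 × 10⁻³⁴ / 9.858 × 10⁻²³ = 6.72 × 10⁻¹² m = 6720 fm.

λ = 6720 fm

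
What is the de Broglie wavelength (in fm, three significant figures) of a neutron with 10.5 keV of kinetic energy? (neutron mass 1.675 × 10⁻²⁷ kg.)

λ = 279 fm

KE = 10.5 keV = 1.682 × 10⁻¹⁵ J.
p = √(2mKE) = √(2 × 1.675 × 10⁻²⁷ × 1.682 × 10⁻¹⁵) = 2.374 × 10⁻²¹ kg·m/s.
λ = h/p = 6.626 × 10⁻³⁴ / 2.374 × 10⁻²¹ = 2.79 × 10⁻¹³ m = 279 fm.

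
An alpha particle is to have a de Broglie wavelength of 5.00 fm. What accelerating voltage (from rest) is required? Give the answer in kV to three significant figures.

p = h/λ = 6.626 × 10⁻³⁴ / 5.000 × 10⁻¹⁵ = 1.325 × 10⁻¹⁹ kg·m/s.
KE = p²/(2m) = 1.321 × 10⁻¹² J.
V = KE/2e = 1.321 × 10⁻¹² / (2 × 1.602 × 10⁻¹⁹) = 4120 kV.

V = 4120 kV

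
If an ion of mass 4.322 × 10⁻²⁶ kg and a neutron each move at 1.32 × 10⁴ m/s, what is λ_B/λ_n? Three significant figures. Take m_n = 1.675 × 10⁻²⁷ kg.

λ_B/λ_n = 0.0388

At fixed v, p = mv so λ = h/(mv) ∝ 1/m.
λ_B/λ_n = m_n/m_B = 1.675 × 10⁻²⁷/4.322 × 10⁻²⁶ = 0.0388.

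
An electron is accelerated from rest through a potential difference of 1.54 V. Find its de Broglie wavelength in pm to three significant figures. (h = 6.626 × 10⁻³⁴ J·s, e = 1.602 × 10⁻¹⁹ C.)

λ = 988 pm

KE = eV = 1.602 × 10⁻¹⁹ × 1.540 = 2.467 × 10⁻¹⁹ J.
p = √(2mKE) = √(2 × 9.109 × 10⁻³¹ × 2.467 × 10⁻¹⁹) = 6.704 × 10⁻²⁵ kg·m/s.
λ = h/p = 6.626 × 10⁻³⁴ / 6.704 × 10⁻²⁵ = 9.88 × 10⁻¹⁰ m = 988 pm.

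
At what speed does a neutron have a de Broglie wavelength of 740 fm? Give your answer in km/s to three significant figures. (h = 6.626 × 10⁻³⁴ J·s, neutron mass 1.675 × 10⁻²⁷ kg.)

v = 535 km/s

p = h/λ = 6.626 × 10⁻³⁴ / 7.400 × 10⁻¹³ = 8.954 × 10⁻²² kg·m/s.
v = p/m = 8.954 × 10⁻²² / 1.675 × 10⁻²⁷ = 5.35 × 10⁵ m/s = 535 km/s.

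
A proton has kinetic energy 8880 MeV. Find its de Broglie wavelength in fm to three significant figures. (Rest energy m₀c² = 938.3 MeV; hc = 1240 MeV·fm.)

λ = 0.127 fm

Total energy E = KE + m₀c² = 8880 + 938.3 = 9818.3 MeV.
(pc)² = E² − (m₀c²)² = (9818.3)² − (938.3)² = 9.552 × 10⁷ MeV², so pc = 9773 MeV.
λ = hc/(pc) = 1240 MeV·fm / 9773 MeV = 0.127 fm.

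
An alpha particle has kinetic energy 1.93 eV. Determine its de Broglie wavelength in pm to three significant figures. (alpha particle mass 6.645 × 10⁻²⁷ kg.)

λ = 10.3 pm

KE = 1.93 eV = 3.092 × 10⁻¹⁹ J.
p = √(2mKE) = √(2 × 6.645 × 10⁻²⁷ × 3.092 × 10⁻¹⁹) = 6.410 × 10⁻²³ kg·m/s.
λ = h/p = 6.626 × 10⁻³⁴ / 6.410 × 10⁻²³ = 1.03 × 10⁻¹¹ m = 10.3 pm.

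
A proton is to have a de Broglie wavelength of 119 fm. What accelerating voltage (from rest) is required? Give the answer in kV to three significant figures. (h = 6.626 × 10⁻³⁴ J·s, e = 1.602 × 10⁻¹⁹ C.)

p = h/λ = 6.626 × 10⁻³⁴ / 1.190 × 10⁻¹³ = 5.568 × 10⁻²¹ kg·m/s.
KE = p²/(2m) = 9.266 × 10⁻¹⁵ J.
V = KE/e = 9.266 × 10⁻¹⁵ / (1.602 × 10⁻¹⁹) = 57.8 kV.

V = 57.8 kV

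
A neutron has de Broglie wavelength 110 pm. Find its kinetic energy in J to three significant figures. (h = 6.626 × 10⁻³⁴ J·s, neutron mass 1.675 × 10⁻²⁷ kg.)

KE = 1.08 × 10⁻²⁰ J

p = h/λ = 6.626 × 10⁻³⁴ / 1.100 × 10⁻¹⁰ = 6.024 × 10⁻²⁴ kg·m/s.
KE = p²/(2m) = (6.024 × 10⁻²⁴)² / (2 × 1.675 × 10⁻²⁷) = 1.083 × 10⁻²⁰ J = 1.08 × 10⁻²⁰ J.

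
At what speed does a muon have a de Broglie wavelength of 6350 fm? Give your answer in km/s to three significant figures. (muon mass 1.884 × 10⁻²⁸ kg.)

p = h/λ = 6.626 × 10⁻³⁴ / 6.350 × 10⁻¹² = 1.043 × 10⁻²² kg·m/s.
v = p/m = 1.043 × 10⁻²² / 1.884 × 10⁻²⁸ = 5.54 × 10⁵ m/s = 554 km/s.

v = 554 km/s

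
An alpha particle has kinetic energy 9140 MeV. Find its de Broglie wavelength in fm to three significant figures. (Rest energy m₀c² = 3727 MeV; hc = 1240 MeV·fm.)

λ = 0.101 fm

Total energy E = KE + m₀c² = 9140 + 3727 = 12867 MeV.
(pc)² = E² − (m₀c²)² = (12867)² − (3727)² = 1.517 × 10⁸ MeV², so pc = 1.232 × 10⁴ MeV.
λ = hc/(pc) = 1240 MeV·fm / 1.232 × 10⁴ MeV = 0.101 fm.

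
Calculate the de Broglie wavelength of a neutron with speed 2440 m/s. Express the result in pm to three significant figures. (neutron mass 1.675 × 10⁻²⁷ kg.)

λ = 162 pm

p = mv = 1.675 × 10⁻²⁷ × 2440 = 4.087 × 10⁻²⁴ kg·m/s.
λ = h/p = 6.626 × 10⁻³⁴ / 4.087 × 10⁻²⁴ = 1.62 × 10⁻¹⁰ m = 162 pm.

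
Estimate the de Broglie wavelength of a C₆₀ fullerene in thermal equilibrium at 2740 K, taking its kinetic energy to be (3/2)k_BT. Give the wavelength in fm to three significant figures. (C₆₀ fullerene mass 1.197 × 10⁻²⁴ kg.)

λ = 1800 fm

KE = (3/2)k_BT = 1.5 × 1.381 × 10⁻²³ × 2740 = 5.676 × 10⁻²⁰ J.
p = √(2mKE) = √(2 × 1.197 × 10⁻²⁴ × 5.676 × 10⁻²⁰) = 3.686 × 10⁻²² kg·m/s.
λ = h/p = 1.80 × 10⁻¹² m = 1800 fm.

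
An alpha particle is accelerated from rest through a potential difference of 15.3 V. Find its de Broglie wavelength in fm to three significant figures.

KE = 2eV = 2 × 1.602 × 10⁻¹⁹ × 15.30 = 4.902 × 10⁻¹⁸ J.
p = √(2mKE) = √(2 × 6.645 × 10⁻²⁷ × 4.902 × 10⁻¹⁸) = 2.552 × 10⁻²² kg·m/s.
λ = h/p = 6.626 × 10⁻³⁴ / 2.552 × 10⁻²² = 2.60 × 10⁻¹² m = 2600 fm.

λ = 2600 fm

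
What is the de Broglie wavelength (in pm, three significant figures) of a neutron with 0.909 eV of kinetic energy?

KE = 0.909 eV = 1.456 × 10⁻¹⁹ J.
p = √(2mKE) = √(2 × 1.675 × 10⁻²⁷ × 1.456 × 10⁻¹⁹) = 2.209 × 10⁻²³ kg·m/s.
λ = h/p = 6.626 × 10⁻³⁴ / 2.209 × 10⁻²³ = 3.00 × 10⁻¹¹ m = 30.0 pm.

λ = 30.0 pm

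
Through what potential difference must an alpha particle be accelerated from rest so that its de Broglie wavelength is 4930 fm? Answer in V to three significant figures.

V = 4.24 V

p = h/λ = 6.626 × 10⁻³⁴ / 4.930 × 10⁻¹² = 1.344 × 10⁻²² kg·m/s.
KE = p²/(2m) = 1.359 × 10⁻¹⁸ J.
V = KE/2e = 1.359 × 10⁻¹⁸ / (2 × 1.602 × 10⁻¹⁹) = 4.24 V.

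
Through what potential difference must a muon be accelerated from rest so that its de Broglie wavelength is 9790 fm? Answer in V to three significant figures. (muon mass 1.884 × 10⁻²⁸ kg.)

V = 75.9 V

p = h/λ = 6.626 × 10⁻³⁴ / 9.790 × 10⁻¹² = 6.768 × 10⁻²³ kg·m/s.
KE = p²/(2m) = 1.216 × 10⁻¹⁷ J.
V = KE/e = 1.216 × 10⁻¹⁷ / (1.602 × 10⁻¹⁹) = 75.9 V.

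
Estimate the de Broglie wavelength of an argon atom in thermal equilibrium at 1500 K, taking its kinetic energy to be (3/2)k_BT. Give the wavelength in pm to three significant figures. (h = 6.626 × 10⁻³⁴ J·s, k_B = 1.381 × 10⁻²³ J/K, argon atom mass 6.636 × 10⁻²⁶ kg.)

KE = (3/2)k_BT = 1.5 × 1.381 × 10⁻²³ × 1500 = 3.107 × 10⁻²⁰ J.
p = √(2mKE) = √(2 × 6.636 × 10⁻²⁶ × 3.107 × 10⁻²⁰) = 6.422 × 10⁻²³ kg·m/s.
λ = h/p = 1.03 × 10⁻¹¹ m = 10.3 pm.

λ = 10.3 pm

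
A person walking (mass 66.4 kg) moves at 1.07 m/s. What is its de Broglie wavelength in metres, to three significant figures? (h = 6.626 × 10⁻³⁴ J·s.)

p = mv = 66.4 × 1.07 = 7.105 × 10¹ kg·m/s.
λ = h/p = 6.626 × 10⁻³⁴ / 7.105 × 10¹ = 9.33 × 10⁻³⁶ m.

λ = 9.33 × 10⁻³⁶ m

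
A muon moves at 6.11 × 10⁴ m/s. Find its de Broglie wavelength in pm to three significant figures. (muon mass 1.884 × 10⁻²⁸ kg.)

λ = 57.6 pm

p = mv = 1.884 × 10⁻²⁸ × 6.11 × 10⁴ = 1.151 × 10⁻²³ kg·m/s.
λ = h/p = 6.626 × 10⁻³⁴ / 1.151 × 10⁻²³ = 5.76 × 10⁻¹¹ m = 57.6 pm.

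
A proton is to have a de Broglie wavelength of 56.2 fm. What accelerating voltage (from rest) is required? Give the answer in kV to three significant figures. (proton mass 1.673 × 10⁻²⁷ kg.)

p = h/λ = 6.626 × 10⁻³⁴ / 5.620 × 10⁻¹⁴ = 1.179 × 10⁻²⁰ kg·m/s.
KE = p²/(2m) = 4.154 × 10⁻¹⁴ J.
V = KE/e = 4.154 × 10⁻¹⁴ / (1.602 × 10⁻¹⁹) = 259 kV.

V = 259 kV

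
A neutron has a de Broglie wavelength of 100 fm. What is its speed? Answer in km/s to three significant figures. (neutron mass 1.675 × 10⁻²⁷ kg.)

v = 3960 km/s

p = h/λ = 6.626 × 10⁻³⁴ / 1.000 × 10⁻¹³ = 6.626 × 10⁻²¹ kg·m/s.
v = p/m = 6.626 × 10⁻²¹ / 1.675 × 10⁻²⁷ = 3.96 × 10⁶ m/s = 3960 km/s.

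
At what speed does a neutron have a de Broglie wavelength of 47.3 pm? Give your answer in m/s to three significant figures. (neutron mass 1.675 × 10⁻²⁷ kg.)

p = h/λ = 6.626 × 10⁻³⁴ / 4.730 × 10⁻¹¹ = 1.401 × 10⁻²³ kg·m/s.
v = p/m = 1.401 × 10⁻²³ / 1.675 × 10⁻²⁷ = 8.36 × 10³ m/s = 8360 m/s.

v = 8360 m/s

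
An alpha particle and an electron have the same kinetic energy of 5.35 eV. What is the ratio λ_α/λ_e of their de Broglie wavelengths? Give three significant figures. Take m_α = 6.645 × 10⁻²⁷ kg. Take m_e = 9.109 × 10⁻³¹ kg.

λ_α/λ_e = 0.0117

At fixed KE, p = √(2mKE) so λ = h/p ∝ 1/√m.
λ_α/λ_e = √(m_e/m_α) = √(9.109 × 10⁻³¹/6.645 × 10⁻²⁷) = √(1.371 × 10⁻⁴) = 0.0117.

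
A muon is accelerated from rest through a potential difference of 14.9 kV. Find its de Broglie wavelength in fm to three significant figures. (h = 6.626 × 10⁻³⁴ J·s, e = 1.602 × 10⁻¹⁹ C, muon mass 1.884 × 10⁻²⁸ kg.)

KE = eV = 1.602 × 10⁻¹⁹ × 1.490 × 10⁴ = 2.387 × 10⁻¹⁵ J.
p = √(2mKE) = √(2 × 1.884 × 10⁻²⁸ × 2.387 × 10⁻¹⁵) = 9.484 × 10⁻²² kg·m/s.
λ = h/p = 6.626 × 10⁻³⁴ / 9.484 × 10⁻²² = 6.99 × 10⁻¹³ m = 699 fm.

λ = 699 fm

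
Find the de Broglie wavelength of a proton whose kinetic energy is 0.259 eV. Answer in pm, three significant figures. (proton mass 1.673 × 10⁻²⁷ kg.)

λ = 56.2 pm

KE = 0.259 eV = 4.149 × 10⁻²⁰ J.
p = √(2mKE) = √(2 × 1.673 × 10⁻²⁷ × 4.149 × 10⁻²⁰) = 1.178 × 10⁻²³ kg·m/s.
λ = h/p = 6.626 × 10⁻³⁴ / 1.178 × 10⁻²³ = 5.62 × 10⁻¹¹ m = 56.2 pm.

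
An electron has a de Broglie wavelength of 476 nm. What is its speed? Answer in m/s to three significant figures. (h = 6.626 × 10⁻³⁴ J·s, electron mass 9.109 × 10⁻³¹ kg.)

p = h/λ = 6.626 × 10⁻³⁴ / 4.760 × 10⁻⁷ = 1.392 × 10⁻²⁷ kg·m/s.
v = p/m = 1.392 × 10⁻²⁷ / 9.109 × 10⁻³¹ = 1.53 × 10³ m/s = 1530 m/s.

v = 1530 m/s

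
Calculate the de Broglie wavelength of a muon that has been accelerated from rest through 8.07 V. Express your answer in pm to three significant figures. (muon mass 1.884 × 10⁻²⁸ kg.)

λ = 30.0 pm

KE = eV = 1.602 × 10⁻¹⁹ × 8.070 = 1.293 × 10⁻¹⁸ J.
p = √(2mKE) = √(2 × 1.884 × 10⁻²⁸ × 1.293 × 10⁻¹⁸) = 2.207 × 10⁻²³ kg·m/s.
λ = h/p = 6.626 × 10⁻³⁴ / 2.207 × 10⁻²³ = 3.00 × 10⁻¹¹ m = 30.0 pm.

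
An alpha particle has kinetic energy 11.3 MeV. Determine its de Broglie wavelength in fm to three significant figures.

KE = 11.3 MeV = 1.810 × 10⁻¹² J.
p = √(2mKE) = √(2 × 6.645 × 10⁻²⁷ × 1.810 × 10⁻¹²) = 1.551 × 10⁻¹⁹ kg·m/s.
λ = h/p = 6.626 × 10⁻³⁴ / 1.551 × 10⁻¹⁹ = 4.27 × 10⁻¹⁵ m = 4.27 fm.

λ = 4.27 fm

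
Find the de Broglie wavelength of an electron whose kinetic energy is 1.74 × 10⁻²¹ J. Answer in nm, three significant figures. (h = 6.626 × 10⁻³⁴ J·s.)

p = √(2mKE) = √(2 × 9.109 × 10⁻³¹ × 1.740 × 10⁻²¹) = 5.630 × 10⁻²⁶ kg·m/s.
λ = h/p = 6.626 × 10⁻³⁴ / 5.630 × 10⁻²⁶ = 1.18 × 10⁻⁸ m = 11.8 nm.

λ = 11.8 nm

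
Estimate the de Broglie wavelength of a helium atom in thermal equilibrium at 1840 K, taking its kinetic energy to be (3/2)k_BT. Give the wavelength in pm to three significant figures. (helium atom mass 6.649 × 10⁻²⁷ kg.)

KE = (3/2)k_BT = 1.5 × 1.381 × 10⁻²³ × 1840 = 3.812 × 10⁻²⁰ J.
p = √(2mKE) = √(2 × 6.649 × 10⁻²⁷ × 3.812 × 10⁻²⁰) = 2.251 × 10⁻²³ kg·m/s.
λ = h/p = 2.94 × 10⁻¹¹ m = 29.4 pm.

λ = 29.4 pm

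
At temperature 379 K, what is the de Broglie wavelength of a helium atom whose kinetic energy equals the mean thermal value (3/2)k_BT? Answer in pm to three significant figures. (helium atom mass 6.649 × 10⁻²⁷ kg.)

λ = 64.8 pm

KE = (3/2)k_BT = 1.5 × 1.381 × 10⁻²³ × 379 = 7.851 × 10⁻²¹ J.
p = √(2mKE) = √(2 × 6.649 × 10⁻²⁷ × 7.851 × 10⁻²¹) = 1.022 × 10⁻²³ kg·m/s.
λ = h/p = 6.48 × 10⁻¹¹ m = 64.8 pm.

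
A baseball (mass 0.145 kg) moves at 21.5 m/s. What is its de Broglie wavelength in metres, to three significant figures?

λ = 2.13 × 10⁻³⁴ m

p = mv = 0.145 × 21.5 = 3.117 kg·m/s.
λ = h/p = 6.626 × 10⁻³⁴ / 3.117 = 2.13 × 10⁻³⁴ m.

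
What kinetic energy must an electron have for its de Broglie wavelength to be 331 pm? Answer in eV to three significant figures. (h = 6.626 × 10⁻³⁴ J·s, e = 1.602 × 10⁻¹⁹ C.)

p = h/λ = 6.626 × 10⁻³⁴ / 3.310 × 10⁻¹⁰ = 2.002 × 10⁻²⁴ kg·m/s.
KE = p²/(2m) = (2.002 × 10⁻²⁴)² / (2 × 9.109 × 10⁻³¹) = 2.200 × 10⁻¹⁸ J = 13.7 eV.

KE = 13.7 eV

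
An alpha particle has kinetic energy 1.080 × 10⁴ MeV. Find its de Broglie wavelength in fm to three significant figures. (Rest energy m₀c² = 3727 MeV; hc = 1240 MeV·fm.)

Total energy E = KE + m₀c² = 1.080 × 10⁴ + 3727 = 14527 MeV.
(pc)² = E² − (m₀c²)² = (14527)² − (3727)² = 1.971 × 10⁸ MeV², so pc = 1.404 × 10⁴ MeV.
λ = hc/(pc) = 1240 MeV·fm / 1.404 × 10⁴ MeV = 0.0883 fm.

λ = 0.0883 fm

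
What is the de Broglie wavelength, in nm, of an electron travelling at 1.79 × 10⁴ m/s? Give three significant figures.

λ = 40.6 nm

p = mv = 9.109 × 10⁻³¹ × 1.79 × 10⁴ = 1.631 × 10⁻²⁶ kg·m/s.
λ = h/p = 6.626 × 10⁻³⁴ / 1.631 × 10⁻²⁶ = 4.06 × 10⁻⁸ m = 40.6 nm.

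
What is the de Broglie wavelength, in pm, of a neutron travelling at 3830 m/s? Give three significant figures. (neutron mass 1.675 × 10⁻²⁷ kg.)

p = mv = 1.675 × 10⁻²⁷ × 3830 = 6.415 × 10⁻²⁴ kg·m/s.
λ = h/p = 6.626 × 10⁻³⁴ / 6.415 × 10⁻²⁴ = 1.03 × 10⁻¹⁰ m = 103 pm.

λ = 103 pm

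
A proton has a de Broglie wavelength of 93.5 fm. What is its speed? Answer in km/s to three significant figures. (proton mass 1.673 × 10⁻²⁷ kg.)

p = h/λ = 6.626 × 10⁻³⁴ / 9.350 × 10⁻¹⁴ = 7.087 × 10⁻²¹ kg·m/s.
v = p/m = 7.087 × 10⁻²¹ / 1.673 × 10⁻²⁷ = 4.24 × 10⁶ m/s = 4240 km/s.

v = 4240 km/s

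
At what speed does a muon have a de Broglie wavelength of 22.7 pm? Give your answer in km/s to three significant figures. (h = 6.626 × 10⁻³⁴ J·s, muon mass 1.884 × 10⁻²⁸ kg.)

p = h/λ = 6.626 × 10⁻³⁴ / 2.270 × 10⁻¹¹ = 2.919 × 10⁻²³ kg·m/s.
v = p/m = 2.919 × 10⁻²³ / 1.884 × 10⁻²⁸ = 1.55 × 10⁵ m/s = 155 km/s.

v = 155 km/s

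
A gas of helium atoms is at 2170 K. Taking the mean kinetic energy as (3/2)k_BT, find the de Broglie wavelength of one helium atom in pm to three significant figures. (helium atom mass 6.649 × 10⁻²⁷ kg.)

λ = 27.1 pm

KE = (3/2)k_BT = 1.5 × 1.381 × 10⁻²³ × 2170 = 4.495 × 10⁻²⁰ J.
p = √(2mKE) = √(2 × 6.649 × 10⁻²⁷ × 4.495 × 10⁻²⁰) = 2.445 × 10⁻²³ kg·m/s.
λ = h/p = 2.71 × 10⁻¹¹ m = 27.1 pm.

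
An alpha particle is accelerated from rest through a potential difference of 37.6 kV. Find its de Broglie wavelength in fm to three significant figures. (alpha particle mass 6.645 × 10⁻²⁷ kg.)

KE = 2eV = 2 × 1.602 × 10⁻¹⁹ × 3.760 × 10⁴ = 1.205 × 10⁻¹⁴ J.
p = √(2mKE) = √(2 × 6.645 × 10⁻²⁷ × 1.205 × 10⁻¹⁴) = 1.265 × 10⁻²⁰ kg·m/s.
λ = h/p = 6.626 × 10⁻³⁴ / 1.265 × 10⁻²⁰ = 5.24 × 10⁻¹⁴ m = 52.4 fm.

λ = 52.4 fm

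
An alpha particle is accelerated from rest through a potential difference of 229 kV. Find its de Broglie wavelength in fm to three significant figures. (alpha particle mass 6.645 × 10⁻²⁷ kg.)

λ = 21.2 fm

KE = 2eV = 2 × 1.602 × 10⁻¹⁹ × 2.290 × 10⁵ = 7.337 × 10⁻¹⁴ J.
p = √(2mKE) = √(2 × 6.645 × 10⁻²⁷ × 7.337 × 10⁻¹⁴) = 3.123 × 10⁻²⁰ kg·m/s.
λ = h/p = 6.626 × 10⁻³⁴ / 3.123 × 10⁻²⁰ = 2.12 × 10⁻¹⁴ m = 21.2 fm.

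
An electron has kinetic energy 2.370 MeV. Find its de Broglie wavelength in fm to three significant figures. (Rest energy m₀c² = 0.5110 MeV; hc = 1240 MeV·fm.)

Total energy E = KE + m₀c² = 2.370 + 0.5110 = 2.8810 MeV.
(pc)² = E² − (m₀c²)² = (2.8810)² − (0.5110)² = 8.039 MeV², so pc = 2.835 MeV.
λ = hc/(pc) = 1240 MeV·fm / 2.835 MeV = 437 fm.

λ = 437 fm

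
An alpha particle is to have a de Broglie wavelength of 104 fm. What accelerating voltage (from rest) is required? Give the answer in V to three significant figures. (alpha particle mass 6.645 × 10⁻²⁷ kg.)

V = 9530 V

p = h/λ = 6.626 × 10⁻³⁴ / 1.040 × 10⁻¹³ = 6.371 × 10⁻²¹ kg·m/s.
KE = p²/(2m) = 3.054 × 10⁻¹⁵ J.
V = KE/2e = 3.054 × 10⁻¹⁵ / (2 × 1.602 × 10⁻¹⁹) = 9530 V.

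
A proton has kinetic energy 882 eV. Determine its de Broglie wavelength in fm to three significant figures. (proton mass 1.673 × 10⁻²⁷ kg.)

λ = 964 fm

KE = 882 eV = 1.413 × 10⁻¹⁶ J.
p = √(2mKE) = √(2 × 1.673 × 10⁻²⁷ × 1.413 × 10⁻¹⁶) = 6.876 × 10⁻²² kg·m/s.
λ = h/p = 6.626 × 10⁻³⁴ / 6.876 × 10⁻²² = 9.64 × 10⁻¹³ m = 964 fm.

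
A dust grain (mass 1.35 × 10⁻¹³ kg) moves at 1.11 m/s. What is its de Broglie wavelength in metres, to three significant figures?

p = mv = 1.35 × 10⁻¹³ × 1.11 = 1.499 × 10⁻¹³ kg·m/s.
λ = h/p = 6.626 × 10⁻³⁴ / 1.499 × 10⁻¹³ = 4.42 × 10⁻²¹ m.

λ = 4.42 × 10⁻²¹ m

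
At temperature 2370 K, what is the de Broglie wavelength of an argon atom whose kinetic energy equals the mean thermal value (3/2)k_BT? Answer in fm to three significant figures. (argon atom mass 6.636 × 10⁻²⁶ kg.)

λ = 8210 fm

KE = (3/2)k_BT = 1.5 × 1.381 × 10⁻²³ × 2370 = 4.909 × 10⁻²⁰ J.
p = √(2mKE) = √(2 × 6.636 × 10⁻²⁶ × 4.909 × 10⁻²⁰) = 8.072 × 10⁻²³ kg·m/s.
λ = h/p = 8.21 × 10⁻¹² m = 8210 fm.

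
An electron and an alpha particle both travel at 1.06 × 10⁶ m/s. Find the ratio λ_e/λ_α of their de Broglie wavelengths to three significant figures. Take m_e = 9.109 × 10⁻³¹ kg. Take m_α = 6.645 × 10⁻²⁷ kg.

λ_e/λ_α = 7290

At fixed v, p = mv so λ = h/(mv) ∝ 1/m.
λ_e/λ_α = m_α/m_e = 6.645 × 10⁻²⁷/9.109 × 10⁻³¹ = 7290.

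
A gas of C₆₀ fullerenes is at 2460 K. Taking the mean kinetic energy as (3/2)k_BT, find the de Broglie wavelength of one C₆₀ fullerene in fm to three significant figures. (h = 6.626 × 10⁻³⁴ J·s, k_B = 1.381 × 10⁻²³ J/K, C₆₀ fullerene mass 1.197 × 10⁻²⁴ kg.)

λ = 1900 fm

KE = (3/2)k_BT = 1.5 × 1.381 × 10⁻²³ × 2460 = 5.096 × 10⁻²⁰ J.
p = √(2mKE) = √(2 × 1.197 × 10⁻²⁴ × 5.096 × 10⁻²⁰) = 3.493 × 10⁻²² kg·m/s.
λ = h/p = 1.90 × 10⁻¹² m = 1900 fm.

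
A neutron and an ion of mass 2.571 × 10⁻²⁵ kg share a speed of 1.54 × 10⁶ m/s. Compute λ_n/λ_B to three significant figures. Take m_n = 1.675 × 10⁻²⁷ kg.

At fixed v, p = mv so λ = h/(mv) ∝ 1/m.
λ_n/λ_B = m_B/m_n = 2.571 × 10⁻²⁵/1.675 × 10⁻²⁷ = 153.

λ_n/λ_B = 153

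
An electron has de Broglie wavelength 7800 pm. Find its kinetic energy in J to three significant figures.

KE = 3.96 × 10⁻²¹ J

p = h/λ = 6.626 × 10⁻³⁴ / 7.800 × 10⁻⁹ = 8.495 × 10⁻²⁶ kg·m/s.
KE = p²/(2m) = (8.495 × 10⁻²⁶)² / (2 × 9.109 × 10⁻³¹) = 3.961 × 10⁻²¹ J = 3.96 × 10⁻²¹ J.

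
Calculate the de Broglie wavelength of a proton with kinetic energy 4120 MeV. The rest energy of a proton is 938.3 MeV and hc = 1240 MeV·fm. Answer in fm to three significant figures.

Total energy E = KE + m₀c² = 4120 + 938.3 = 5058.3 MeV.
(pc)² = E² − (m₀c²)² = (5058.3)² − (938.3)² = 2.471 × 10⁷ MeV², so pc = 4971 MeV.
λ = hc/(pc) = 1240 MeV·fm / 4971 MeV = 0.249 fm.

λ = 0.249 fm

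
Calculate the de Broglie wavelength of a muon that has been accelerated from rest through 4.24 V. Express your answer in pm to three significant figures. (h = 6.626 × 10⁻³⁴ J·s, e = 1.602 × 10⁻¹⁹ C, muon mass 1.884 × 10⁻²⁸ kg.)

λ = 41.4 pm

KE = eV = 1.602 × 10⁻¹⁹ × 4.240 = 6.792 × 10⁻¹⁹ J.
p = √(2mKE) = √(2 × 1.884 × 10⁻²⁸ × 6.792 × 10⁻¹⁹) = 1.600 × 10⁻²³ kg·m/s.
λ = h/p = 6.626 × 10⁻³⁴ / 1.600 × 10⁻²³ = 4.14 × 10⁻¹¹ m = 41.4 pm.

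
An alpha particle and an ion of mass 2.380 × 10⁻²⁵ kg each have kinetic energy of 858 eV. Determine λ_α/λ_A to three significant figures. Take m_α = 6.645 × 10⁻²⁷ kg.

λ_α/λ_A = 5.98

At fixed KE, p = √(2mKE) so λ = h/p ∝ 1/√m.
λ_α/λ_A = √(m_A/m_α) = √(2.380 × 10⁻²⁵/6.645 × 10⁻²⁷) = √(35.82) = 5.98.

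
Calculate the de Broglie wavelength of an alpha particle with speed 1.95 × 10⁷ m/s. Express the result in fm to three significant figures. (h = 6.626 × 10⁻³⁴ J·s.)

p = mv = 6.645 × 10⁻²⁷ × 1.95 × 10⁷ = 1.296 × 10⁻¹⁹ kg·m/s.
λ = h/p = 6.626 × 10⁻³⁴ / 1.296 × 10⁻¹⁹ = 5.11 × 10⁻¹⁵ m = 5.11 fm.

λ = 5.11 fm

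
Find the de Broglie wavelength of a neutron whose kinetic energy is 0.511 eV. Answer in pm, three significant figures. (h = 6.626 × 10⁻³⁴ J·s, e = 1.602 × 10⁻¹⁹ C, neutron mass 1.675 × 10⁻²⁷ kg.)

λ = 40.0 pm

KE = 0.511 eV = 8.186 × 10⁻²⁰ J.
p = √(2mKE) = √(2 × 1.675 × 10⁻²⁷ × 8.186 × 10⁻²⁰) = 1.656 × 10⁻²³ kg·m/s.
λ = h/p = 6.626 × 10⁻³⁴ / 1.656 × 10⁻²³ = 4.00 × 10⁻¹¹ m = 40.0 pm.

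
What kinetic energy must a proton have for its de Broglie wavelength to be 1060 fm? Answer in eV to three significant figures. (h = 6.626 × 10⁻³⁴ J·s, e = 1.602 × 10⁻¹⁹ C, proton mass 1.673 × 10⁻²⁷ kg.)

p = h/λ = 6.626 × 10⁻³⁴ / 1.060 × 10⁻¹² = 6.251 × 10⁻²² kg·m/s.
KE = p²/(2m) = (6.251 × 10⁻²²)² / (2 × 1.673 × 10⁻²⁷) = 1.168 × 10⁻¹⁶ J = 729 eV.

KE = 729 eV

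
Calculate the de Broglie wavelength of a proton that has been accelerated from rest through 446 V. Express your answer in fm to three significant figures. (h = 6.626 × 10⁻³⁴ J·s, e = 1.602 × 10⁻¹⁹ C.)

KE = eV = 1.602 × 10⁻¹⁹ × 446.0 = 7.145 × 10⁻¹⁷ J.
p = √(2mKE) = √(2 × 1.673 × 10⁻²⁷ × 7.145 × 10⁻¹⁷) = 4.889 × 10⁻²² kg·m/s.
λ = h/p = 6.626 × 10⁻³⁴ / 4.889 × 10⁻²² = 1.36 × 10⁻¹² m = 1360 fm.

λ = 1360 fm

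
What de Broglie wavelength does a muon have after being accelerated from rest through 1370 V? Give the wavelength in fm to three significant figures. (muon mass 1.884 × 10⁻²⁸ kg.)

KE = eV = 1.602 × 10⁻¹⁹ × 1370 = 2.195 × 10⁻¹⁶ J.
p = √(2mKE) = √(2 × 1.884 × 10⁻²⁸ × 2.195 × 10⁻¹⁶) = 2.876 × 10⁻²² kg·m/s.
λ = h/p = 6.626 × 10⁻³⁴ / 2.876 × 10⁻²² = 2.30 × 10⁻¹² m = 2300 fm.

λ = 2300 fm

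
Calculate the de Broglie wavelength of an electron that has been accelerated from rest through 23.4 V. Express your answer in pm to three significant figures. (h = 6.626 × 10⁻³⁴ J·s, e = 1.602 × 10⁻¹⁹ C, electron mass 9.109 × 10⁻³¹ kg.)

KE = eV = 1.602 × 10⁻¹⁹ × 23.40 = 3.749 × 10⁻¹⁸ J.
p = √(2mKE) = √(2 × 9.109 × 10⁻³¹ × 3.749 × 10⁻¹⁸) = 2.613 × 10⁻²⁴ kg·m/s.
λ = h/p = 6.626 × 10⁻³⁴ / 2.613 × 10⁻²⁴ = 2.54 × 10⁻¹⁰ m = 254 pm.

λ = 254 pm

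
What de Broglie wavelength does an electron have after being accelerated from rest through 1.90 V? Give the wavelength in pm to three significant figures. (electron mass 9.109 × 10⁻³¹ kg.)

λ = 890 pm

KE = eV = 1.602 × 10⁻¹⁹ × 1.900 = 3.044 × 10⁻¹⁹ J.
p = √(2mKE) = √(2 × 9.109 × 10⁻³¹ × 3.044 × 10⁻¹⁹) = 7.447 × 10⁻²⁵ kg·m/s.
λ = h/p = 6.626 × 10⁻³⁴ / 7.447 × 10⁻²⁵ = 8.90 × 10⁻¹⁰ m = 890 pm.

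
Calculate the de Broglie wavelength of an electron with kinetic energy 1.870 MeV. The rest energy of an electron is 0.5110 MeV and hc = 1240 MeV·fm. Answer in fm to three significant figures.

λ = 533 fm

Total energy E = KE + m₀c² = 1.870 + 0.5110 = 2.3810 MeV.
(pc)² = E² − (m₀c²)² = (2.3810)² − (0.5110)² = 5.408 MeV², so pc = 2.326 MeV.
λ = hc/(pc) = 1240 MeV·fm / 2.326 MeV = 533 fm.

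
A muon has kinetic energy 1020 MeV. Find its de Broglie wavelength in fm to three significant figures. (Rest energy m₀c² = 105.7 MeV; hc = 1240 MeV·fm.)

λ = 1.11 fm

Total energy E = KE + m₀c² = 1020 + 105.7 = 1125.7 MeV.
(pc)² = E² − (m₀c²)² = (1125.7)² − (105.7)² = 1.256 × 10⁶ MeV², so pc = 1121 MeV.
λ = hc/(pc) = 1240 MeV·fm / 1121 MeV = 1.11 fm.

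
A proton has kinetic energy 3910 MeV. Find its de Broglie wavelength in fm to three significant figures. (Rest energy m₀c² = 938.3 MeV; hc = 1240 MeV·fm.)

λ = 0.261 fm

Total energy E = KE + m₀c² = 3910 + 938.3 = 4848.3 MeV.
(pc)² = E² − (m₀c²)² = (4848.3)² − (938.3)² = 2.263 × 10⁷ MeV², so pc = 4757 MeV.
λ = hc/(pc) = 1240 MeV·fm / 4757 MeV = 0.261 fm.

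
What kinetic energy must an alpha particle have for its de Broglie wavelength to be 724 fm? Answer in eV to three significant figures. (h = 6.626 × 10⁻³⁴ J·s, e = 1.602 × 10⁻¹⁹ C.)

p = h/λ = 6.626 × 10⁻³⁴ / 7.240 × 10⁻¹³ = 9.152 × 10⁻²² kg·m/s.
KE = p²/(2m) = (9.152 × 10⁻²²)² / (2 × 6.645 × 10⁻²⁷) = 6.302 × 10⁻¹⁷ J = 393 eV.

KE = 393 eV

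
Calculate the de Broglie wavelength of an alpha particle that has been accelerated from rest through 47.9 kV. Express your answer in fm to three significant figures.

λ = 46.4 fm

KE = 2eV = 2 × 1.602 × 10⁻¹⁹ × 4.790 × 10⁴ = 1.535 × 10⁻¹⁴ J.
p = √(2mKE) = √(2 × 6.645 × 10⁻²⁷ × 1.535 × 10⁻¹⁴) = 1.428 × 10⁻²⁰ kg·m/s.
λ = h/p = 6.626 × 10⁻³⁴ / 1.428 × 10⁻²⁰ = 4.64 × 10⁻¹⁴ m = 46.4 fm.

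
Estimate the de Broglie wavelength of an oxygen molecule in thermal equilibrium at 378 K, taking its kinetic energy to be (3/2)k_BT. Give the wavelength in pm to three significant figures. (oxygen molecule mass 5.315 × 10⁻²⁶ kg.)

λ = 23.0 pm

KE = (3/2)k_BT = 1.5 × 1.381 × 10⁻²³ × 378 = 7.830 × 10⁻²¹ J.
p = √(2mKE) = √(2 × 5.315 × 10⁻²⁶ × 7.830 × 10⁻²¹) = 2.885 × 10⁻²³ kg·m/s.
λ = h/p = 2.30 × 10⁻¹¹ m = 23.0 pm.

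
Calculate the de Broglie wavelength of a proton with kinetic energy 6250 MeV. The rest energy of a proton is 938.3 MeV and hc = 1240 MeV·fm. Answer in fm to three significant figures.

Total energy E = KE + m₀c² = 6250 + 938.3 = 7188.3 MeV.
(pc)² = E² − (m₀c²)² = (7188.3)² − (938.3)² = 5.079 × 10⁷ MeV², so pc = 7127 MeV.
λ = hc/(pc) = 1240 MeV·fm / 7127 MeV = 0.174 fm.

λ = 0.174 fm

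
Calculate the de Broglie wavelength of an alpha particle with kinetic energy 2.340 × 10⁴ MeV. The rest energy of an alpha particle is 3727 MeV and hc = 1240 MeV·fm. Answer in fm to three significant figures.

Total energy E = KE + m₀c² = 2.340 × 10⁴ + 3727 = 27127 MeV.
(pc)² = E² − (m₀c²)² = (27127)² − (3727)² = 7.220 × 10⁸ MeV², so pc = 2.687 × 10⁴ MeV.
λ = hc/(pc) = 1240 MeV·fm / 2.687 × 10⁴ MeV = 0.0461 fm.

λ = 0.0461 fm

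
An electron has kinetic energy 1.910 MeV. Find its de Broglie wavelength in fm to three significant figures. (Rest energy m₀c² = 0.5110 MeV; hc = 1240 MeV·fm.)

λ = 524 fm

Total energy E = KE + m₀c² = 1.910 + 0.5110 = 2.4210 MeV.
(pc)² = E² − (m₀c²)² = (2.4210)² − (0.5110)² = 5.600 MeV², so pc = 2.366 MeV.
λ = hc/(pc) = 1240 MeV·fm / 2.366 MeV = 524 fm.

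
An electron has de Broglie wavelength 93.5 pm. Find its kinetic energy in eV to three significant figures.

KE = 172 eV

p = h/λ = 6.626 × 10⁻³⁴ / 9.350 × 10⁻¹¹ = 7.087 × 10⁻²⁴ kg·m/s.
KE = p²/(2m) = (7.087 × 10⁻²⁴)² / (2 × 9.109 × 10⁻³¹) = 2.757 × 10⁻¹⁷ J = 172 eV.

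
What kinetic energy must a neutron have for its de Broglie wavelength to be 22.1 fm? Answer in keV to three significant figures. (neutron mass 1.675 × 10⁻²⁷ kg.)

KE = 1670 keV

p = h/λ = 6.626 × 10⁻³⁴ / 2.210 × 10⁻¹⁴ = 2.998 × 10⁻²⁰ kg·m/s.
KE = p²/(2m) = (2.998 × 10⁻²⁰)² / (2 × 1.675 × 10⁻²⁷) = 2.683 × 10⁻¹³ J = 1670 keV.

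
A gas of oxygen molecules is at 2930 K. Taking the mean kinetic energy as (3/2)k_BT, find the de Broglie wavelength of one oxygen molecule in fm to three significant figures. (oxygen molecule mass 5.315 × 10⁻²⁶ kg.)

KE = (3/2)k_BT = 1.5 × 1.381 × 10⁻²³ × 2930 = 6.069 × 10⁻²⁰ J.
p = √(2mKE) = √(2 × 5.315 × 10⁻²⁶ × 6.069 × 10⁻²⁰) = 8.032 × 10⁻²³ kg·m/s.
λ = h/p = 8.25 × 10⁻¹² m = 8250 fm.

λ = 8250 fm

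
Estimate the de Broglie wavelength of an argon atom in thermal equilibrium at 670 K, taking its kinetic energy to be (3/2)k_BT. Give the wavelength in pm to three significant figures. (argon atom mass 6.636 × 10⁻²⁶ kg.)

KE = (3/2)k_BT = 1.5 × 1.381 × 10⁻²³ × 670 = 1.388 × 10⁻²⁰ J.
p = √(2mKE) = √(2 × 6.636 × 10⁻²⁶ × 1.388 × 10⁻²⁰) = 4.292 × 10⁻²³ kg·m/s.
λ = h/p = 1.54 × 10⁻¹¹ m = 15.4 pm.

λ = 15.4 pm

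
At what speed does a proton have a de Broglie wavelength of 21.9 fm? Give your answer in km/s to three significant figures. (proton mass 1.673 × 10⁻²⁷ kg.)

p = h/λ = 6.626 × 10⁻³⁴ / 2.190 × 10⁻¹⁴ = 3.026 × 10⁻²⁰ kg·m/s.
v = p/m = 3.026 × 10⁻²⁰ / 1.673 × 10⁻²⁷ = 1.81 × 10⁷ m/s = 1.81 × 10⁴ km/s.

v = 1.81 × 10⁴ km/s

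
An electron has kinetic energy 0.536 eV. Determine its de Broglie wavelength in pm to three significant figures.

KE = 0.536 eV = 8.587 × 10⁻²⁰ J.
p = √(2mKE) = √(2 × 9.109 × 10⁻³¹ × 8.587 × 10⁻²⁰) = 3.955 × 10⁻²⁵ kg·m/s.
λ = h/p = 6.626 × 10⁻³⁴ / 3.955 × 10⁻²⁵ = 1.68 × 10⁻⁹ m = 1680 pm.

λ = 1680 pm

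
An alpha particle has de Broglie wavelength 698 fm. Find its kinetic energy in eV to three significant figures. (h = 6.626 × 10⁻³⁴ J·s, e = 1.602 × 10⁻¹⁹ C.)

KE = 423 eV

p = h/λ = 6.626 × 10⁻³⁴ / 6.980 × 10⁻¹³ = 9.493 × 10⁻²² kg·m/s.
KE = p²/(2m) = (9.493 × 10⁻²²)² / (2 × 6.645 × 10⁻²⁷) = 6.781 × 10⁻¹⁷ J = 423 eV.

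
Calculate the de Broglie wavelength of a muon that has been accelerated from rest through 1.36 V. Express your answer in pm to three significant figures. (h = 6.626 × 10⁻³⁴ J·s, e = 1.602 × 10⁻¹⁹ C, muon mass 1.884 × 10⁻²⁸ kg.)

KE = eV = 1.602 × 10⁻¹⁹ × 1.360 = 2.179 × 10⁻¹⁹ J.
p = √(2mKE) = √(2 × 1.884 × 10⁻²⁸ × 2.179 × 10⁻¹⁹) = 9.061 × 10⁻²⁴ kg·m/s.
λ = h/p = 6.626 × 10⁻³⁴ / 9.061 × 10⁻²⁴ = 7.31 × 10⁻¹¹ m = 73.1 pm.

λ = 73.1 pm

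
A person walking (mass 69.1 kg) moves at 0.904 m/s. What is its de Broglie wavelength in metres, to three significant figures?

p = mv = 69.1 × 0.904 = 6.247 × 10¹ kg·m/s.
λ = h/p = 6.626 × 10⁻³⁴ / 6.247 × 10¹ = 1.06 × 10⁻³⁵ m.

λ = 1.06 × 10⁻³⁵ m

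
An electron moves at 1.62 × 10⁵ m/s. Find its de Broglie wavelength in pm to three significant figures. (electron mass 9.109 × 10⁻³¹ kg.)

λ = 4490 pm

p = mv = 9.109 × 10⁻³¹ × 1.62 × 10⁵ = 1.476 × 10⁻²⁵ kg·m/s.
λ = h/p = 6.626 × 10⁻³⁴ / 1.476 × 10⁻²⁵ = 4.49 × 10⁻⁹ m = 4490 pm.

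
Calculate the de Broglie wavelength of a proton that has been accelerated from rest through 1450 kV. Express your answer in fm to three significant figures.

KE = eV = 1.602 × 10⁻¹⁹ × 1.450 × 10⁶ = 2.323 × 10⁻¹³ J.
p = √(2mKE) = √(2 × 1.673 × 10⁻²⁷ × 2.323 × 10⁻¹³) = 2.788 × 10⁻²⁰ kg·m/s.
λ = h/p = 6.626 × 10⁻³⁴ / 2.788 × 10⁻²⁰ = 2.38 × 10⁻¹⁴ m = 23.8 fm.

λ = 23.8 fm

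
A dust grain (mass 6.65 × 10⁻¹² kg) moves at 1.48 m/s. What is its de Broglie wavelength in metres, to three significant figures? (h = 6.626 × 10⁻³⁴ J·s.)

p = mv = 6.65 × 10⁻¹² × 1.48 = 9.842 × 10⁻¹² kg·m/s.
λ = h/p = 6.626 × 10⁻³⁴ / 9.842 × 10⁻¹² = 6.73 × 10⁻²³ m.

λ = 6.73 × 10⁻²³ m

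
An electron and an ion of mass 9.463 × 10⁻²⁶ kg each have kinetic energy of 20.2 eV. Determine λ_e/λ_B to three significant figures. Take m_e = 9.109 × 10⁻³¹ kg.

At fixed KE, p = √(2mKE) so λ = h/p ∝ 1/√m.
λ_e/λ_B = √(m_B/m_e) = √(9.463 × 10⁻²⁶/9.109 × 10⁻³¹) = √(1.039 × 10⁵) = 322.

λ_e/λ_B = 322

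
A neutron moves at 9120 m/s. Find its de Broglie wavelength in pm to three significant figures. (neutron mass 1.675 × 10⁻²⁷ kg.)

λ = 43.4 pm

p = mv = 1.675 × 10⁻²⁷ × 9120 = 1.528 × 10⁻²³ kg·m/s.
λ = h/p = 6.626 × 10⁻³⁴ / 1.528 × 10⁻²³ = 4.34 × 10⁻¹¹ m = 43.4 pm.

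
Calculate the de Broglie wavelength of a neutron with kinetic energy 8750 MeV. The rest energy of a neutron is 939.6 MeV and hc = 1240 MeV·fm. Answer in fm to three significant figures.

Total energy E = KE + m₀c² = 8750 + 939.6 = 9689.6 MeV.
(pc)² = E² − (m₀c²)² = (9689.6)² − (939.6)² = 9.301 × 10⁷ MeV², so pc = 9644 MeV.
λ = hc/(pc) = 1240 MeV·fm / 9644 MeV = 0.129 fm.

λ = 0.129 fm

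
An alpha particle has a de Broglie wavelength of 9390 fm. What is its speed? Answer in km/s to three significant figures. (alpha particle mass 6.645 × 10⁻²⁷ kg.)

v = 10.6 km/s

p = h/λ = 6.626 × 10⁻³⁴ / 9.390 × 10⁻¹² = 7.056 × 10⁻²³ kg·m/s.
v = p/m = 7.056 × 10⁻²³ / 6.645 × 10⁻²⁷ = 1.06 × 10⁴ m/s = 10.6 km/s.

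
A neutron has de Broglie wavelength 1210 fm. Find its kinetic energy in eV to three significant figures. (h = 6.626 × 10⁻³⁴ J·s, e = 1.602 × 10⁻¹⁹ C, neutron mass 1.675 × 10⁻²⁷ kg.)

p = h/λ = 6.626 × 10⁻³⁴ / 1.210 × 10⁻¹² = 5.476 × 10⁻²² kg·m/s.
KE = p²/(2m) = (5.476 × 10⁻²²)² / (2 × 1.675 × 10⁻²⁷) = 8.951 × 10⁻¹⁷ J = 559 eV.

KE = 559 eV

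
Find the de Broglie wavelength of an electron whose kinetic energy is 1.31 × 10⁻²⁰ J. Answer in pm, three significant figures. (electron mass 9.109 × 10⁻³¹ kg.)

λ = 4290 pm

p = √(2mKE) = √(2 × 9.109 × 10⁻³¹ × 1.310 × 10⁻²⁰) = 1.545 × 10⁻²⁵ kg·m/s.
λ = h/p = 6.626 × 10⁻³⁴ / 1.545 × 10⁻²⁵ = 4.29 × 10⁻⁹ m = 4290 pm.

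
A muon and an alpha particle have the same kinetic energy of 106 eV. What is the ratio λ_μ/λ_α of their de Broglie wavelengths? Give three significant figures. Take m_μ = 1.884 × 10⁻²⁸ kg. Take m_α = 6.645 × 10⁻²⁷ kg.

At fixed KE, p = √(2mKE) so λ = h/p ∝ 1/√m.
λ_μ/λ_α = √(m_α/m_μ) = √(6.645 × 10⁻²⁷/1.884 × 10⁻²⁸) = √(35.27) = 5.94.

λ_μ/λ_α = 5.94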